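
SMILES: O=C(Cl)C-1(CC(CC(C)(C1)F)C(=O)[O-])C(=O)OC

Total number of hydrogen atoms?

Hydrogens are implicit in SMILES; fill each atom to its normal valence:
  5 × C: no H
  4 × O: no H
  3 × C: 2 H each → 6
  2 × C: 3 H each → 6
  1 × C: 1 H
  1 × Cl: no H
  1 × F: no H
  1 × O (charge -1): no H
  Total hydrogens = 13.

13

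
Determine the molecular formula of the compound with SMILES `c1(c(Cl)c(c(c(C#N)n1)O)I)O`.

Heavy atoms from the SMILES: 6 C, 1 Cl, 1 I, 2 N, 2 O.
Implicit hydrogens by atom environment:
  5 × C (aromatic): no H
  2 × O: 1 H each → 2
  1 × C: no H
  1 × Cl: no H
  1 × I: no H
  1 × N (aromatic): no H
  1 × N: no H
  Total hydrogens = 2.
Molecular formula: C6H2ClIN2O2

C6H2ClIN2O2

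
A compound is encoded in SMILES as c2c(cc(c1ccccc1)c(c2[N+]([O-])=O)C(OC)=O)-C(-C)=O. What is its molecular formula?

C16H13NO5

Heavy atoms from the SMILES: 16 C, 1 N, 5 O.
Implicit hydrogens by atom environment:
  7 × C (aromatic): 1 H each → 7
  5 × C (aromatic): no H
  4 × O: no H
  2 × C: 3 H each → 6
  2 × C: no H
  1 × N (charge +1): no H
  1 × O (charge -1): no H
  Total hydrogens = 13.
Molecular formula: C16H13NO5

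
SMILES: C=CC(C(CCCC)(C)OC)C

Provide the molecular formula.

Heavy atoms from the SMILES: 11 C, 1 O.
Implicit hydrogens by atom environment:
  4 × C: 3 H each → 12
  4 × C: 2 H each → 8
  2 × C: 1 H each → 2
  1 × C: no H
  1 × O: no H
  Total hydrogens = 22.
Molecular formula: C11H22O

C11H22O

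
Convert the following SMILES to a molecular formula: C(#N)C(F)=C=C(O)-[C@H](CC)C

Heavy atoms from the SMILES: 8 C, 1 F, 1 N, 1 O.
Implicit hydrogens by atom environment:
  4 × C: no H
  2 × C: 3 H each → 6
  1 × C: 2 H
  1 × C: 1 H
  1 × F: no H
  1 × N: no H
  1 × O: 1 H
  Total hydrogens = 10.
Molecular formula: C8H10FNO

C8H10FNO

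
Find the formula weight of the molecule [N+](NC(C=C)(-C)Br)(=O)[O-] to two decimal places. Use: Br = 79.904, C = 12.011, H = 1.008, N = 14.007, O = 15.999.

195.02

Molecular formula: C4H7BrN2O2.
M = 1×79.904 + 4×12.011 + 7×1.008 + 2×14.007 + 2×15.999 = 195.02 g/mol.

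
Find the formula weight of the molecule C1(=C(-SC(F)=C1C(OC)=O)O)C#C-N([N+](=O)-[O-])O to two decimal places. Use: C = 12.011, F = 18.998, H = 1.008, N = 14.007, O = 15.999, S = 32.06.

276.19

Molecular formula: C8H5FN2O6S.
M = 8×12.011 + 1×18.998 + 5×1.008 + 2×14.007 + 6×15.999 + 1×32.06 = 276.19 g/mol.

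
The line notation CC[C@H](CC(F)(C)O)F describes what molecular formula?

Heavy atoms from the SMILES: 6 C, 2 F, 1 O.
Implicit hydrogens by atom environment:
  2 × C: 3 H each → 6
  2 × C: 2 H each → 4
  2 × F: no H
  1 × C: 1 H
  1 × C: no H
  1 × O: 1 H
  Total hydrogens = 12.
Molecular formula: C6H12F2O

C6H12F2O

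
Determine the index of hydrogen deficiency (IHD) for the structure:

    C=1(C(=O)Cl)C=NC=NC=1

5

Molecular formula from the SMILES: C5H3ClN2O.
DoU = (2C + 2 + N − H − X)/2 = (2·5 + 2 + 2 − 3 − 1)/2 = 10/2 = 5.
(Structurally: 1 ring(s) + 4 π bond(s) = 5.)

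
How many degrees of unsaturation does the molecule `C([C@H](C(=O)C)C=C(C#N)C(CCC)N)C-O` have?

4

Molecular formula from the SMILES: C12H20N2O2.
DoU = (2C + 2 + N − H − X)/2 = (2·12 + 2 + 2 − 20 − 0)/2 = 8/2 = 4.
(Structurally: 0 ring(s) + 4 π bond(s) = 4.)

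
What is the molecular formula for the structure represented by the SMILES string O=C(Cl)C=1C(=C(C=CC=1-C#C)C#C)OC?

Heavy atoms from the SMILES: 12 C, 1 Cl, 2 O.
Implicit hydrogens by atom environment:
  4 × C (aromatic): no H
  3 × C: no H
  2 × C (aromatic): 1 H each → 2
  2 × C: 1 H each → 2
  2 × O: no H
  1 × C: 3 H
  1 × Cl: no H
  Total hydrogens = 7.
Molecular formula: C12H7ClO2

C12H7ClO2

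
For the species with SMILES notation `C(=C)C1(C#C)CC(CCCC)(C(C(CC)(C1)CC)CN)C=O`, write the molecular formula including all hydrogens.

Heavy atoms from the SMILES: 20 C, 1 N, 1 O.
Implicit hydrogens by atom environment:
  9 × C: 2 H each → 18
  4 × C: 1 H each → 4
  4 × C: no H
  3 × C: 3 H each → 9
  1 × N: 2 H
  1 × O: no H
  Total hydrogens = 33.
Molecular formula: C20H33NO

C20H33NO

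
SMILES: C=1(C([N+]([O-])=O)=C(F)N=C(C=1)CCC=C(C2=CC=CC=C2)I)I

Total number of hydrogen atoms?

Hydrogens are implicit in SMILES; fill each atom to its normal valence:
  6 × C (aromatic): 1 H each → 6
  5 × C (aromatic): no H
  2 × C: 2 H each → 4
  2 × I: no H
  1 × C: 1 H
  1 × C: no H
  1 × F: no H
  1 × N (aromatic): no H
  1 × N (charge +1): no H
  1 × O: no H
  1 × O (charge -1): no H
  Total hydrogens = 11.

11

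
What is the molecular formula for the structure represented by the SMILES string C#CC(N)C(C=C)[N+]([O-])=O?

Heavy atoms from the SMILES: 6 C, 2 N, 2 O.
Implicit hydrogens by atom environment:
  4 × C: 1 H each → 4
  1 × C: 2 H
  1 × C: no H
  1 × N: 2 H
  1 × N (charge +1): no H
  1 × O: no H
  1 × O (charge -1): no H
  Total hydrogens = 8.
Molecular formula: C6H8N2O2

C6H8N2O2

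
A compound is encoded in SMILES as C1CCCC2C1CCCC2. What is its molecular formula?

C10H18

Heavy atoms from the SMILES: 10 C.
Implicit hydrogens by atom environment:
  8 × C: 2 H each → 16
  2 × C: 1 H each → 2
  Total hydrogens = 18.
Molecular formula: C10H18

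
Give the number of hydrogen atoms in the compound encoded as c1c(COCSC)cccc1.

12

Hydrogens are implicit in SMILES; fill each atom to its normal valence:
  5 × C (aromatic): 1 H each → 5
  2 × C: 2 H each → 4
  1 × C: 3 H
  1 × C (aromatic): no H
  1 × O: no H
  1 × S: no H
  Total hydrogens = 12.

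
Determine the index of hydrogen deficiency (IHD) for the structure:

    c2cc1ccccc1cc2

7

Molecular formula from the SMILES: C10H8.
DoU = (2C + 2 + N − H − X)/2 = (2·10 + 2 + 0 − 8 − 0)/2 = 14/2 = 7.
(Structurally: 2 ring(s) + 5 π bond(s) = 7.)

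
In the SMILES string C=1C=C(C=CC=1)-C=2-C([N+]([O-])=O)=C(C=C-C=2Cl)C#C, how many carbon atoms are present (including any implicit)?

The symbol for carbon appears 14 times in the SMILES. (Cl is a single chlorine, not C + l.)

14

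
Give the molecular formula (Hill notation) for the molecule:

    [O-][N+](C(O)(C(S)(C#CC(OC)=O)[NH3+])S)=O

Heavy atoms from the SMILES: 6 C, 2 N, 5 O, 2 S.
Implicit hydrogens by atom environment:
  5 × C: no H
  3 × O: no H
  2 × S: 1 H each → 2
  1 × C: 3 H
  1 × N (charge +1): 3 H
  1 × N (charge +1): no H
  1 × O: 1 H
  1 × O (charge -1): no H
  Total hydrogens = 9.
Net charge +1.
Molecular formula: C6H9N2O5S2+

C6H9N2O5S2+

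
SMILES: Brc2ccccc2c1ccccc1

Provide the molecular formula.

Heavy atoms from the SMILES: 1 Br, 12 C.
Implicit hydrogens by atom environment:
  9 × C (aromatic): 1 H each → 9
  3 × C (aromatic): no H
  1 × Br: no H
  Total hydrogens = 9.
Molecular formula: C12H9Br

C12H9Br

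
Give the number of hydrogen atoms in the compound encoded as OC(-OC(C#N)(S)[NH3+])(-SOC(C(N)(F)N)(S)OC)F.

Hydrogens are implicit in SMILES; fill each atom to its normal valence:
  5 × C: no H
  3 × O: no H
  2 × F: no H
  2 × N: 2 H each → 4
  2 × S: 1 H each → 2
  1 × C: 3 H
  1 × N (charge +1): 3 H
  1 × N: no H
  1 × O: 1 H
  1 × S: no H
  Total hydrogens = 13.

13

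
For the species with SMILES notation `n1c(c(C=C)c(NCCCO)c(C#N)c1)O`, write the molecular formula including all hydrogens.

Heavy atoms from the SMILES: 11 C, 3 N, 2 O.
Implicit hydrogens by atom environment:
  4 × C: 2 H each → 8
  4 × C (aromatic): no H
  2 × O: 1 H each → 2
  1 × C (aromatic): 1 H
  1 × C: 1 H
  1 × C: no H
  1 × N: 1 H
  1 × N (aromatic): no H
  1 × N: no H
  Total hydrogens = 13.
Molecular formula: C11H13N3O2

C11H13N3O2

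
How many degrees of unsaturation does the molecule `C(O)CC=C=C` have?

2

Molecular formula from the SMILES: C5H8O.
DoU = (2C + 2 + N − H − X)/2 = (2·5 + 2 + 0 − 8 − 0)/2 = 4/2 = 2.
(Structurally: 0 ring(s) + 2 π bond(s) = 2.)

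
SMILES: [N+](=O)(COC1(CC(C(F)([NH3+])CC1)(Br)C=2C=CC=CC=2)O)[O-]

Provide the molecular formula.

C13H17BrFN2O4+

Heavy atoms from the SMILES: 1 Br, 13 C, 1 F, 2 N, 4 O.
Implicit hydrogens by atom environment:
  5 × C (aromatic): 1 H each → 5
  4 × C: 2 H each → 8
  3 × C: no H
  2 × O: no H
  1 × Br: no H
  1 × C (aromatic): no H
  1 × F: no H
  1 × N (charge +1): 3 H
  1 × N (charge +1): no H
  1 × O: 1 H
  1 × O (charge -1): no H
  Total hydrogens = 17.
Net charge +1.
Molecular formula: C13H17BrFN2O4+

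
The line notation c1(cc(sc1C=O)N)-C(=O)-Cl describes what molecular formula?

C6H4ClNO2S

Heavy atoms from the SMILES: 6 C, 1 Cl, 1 N, 2 O, 1 S.
Implicit hydrogens by atom environment:
  3 × C (aromatic): no H
  2 × O: no H
  1 × C (aromatic): 1 H
  1 × C: 1 H
  1 × C: no H
  1 × Cl: no H
  1 × N: 2 H
  1 × S (aromatic): no H
  Total hydrogens = 4.
Molecular formula: C6H4ClNO2S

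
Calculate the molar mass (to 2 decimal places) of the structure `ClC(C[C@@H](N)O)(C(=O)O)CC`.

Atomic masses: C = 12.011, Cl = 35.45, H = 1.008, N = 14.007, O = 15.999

Molecular formula: C6H12ClNO3.
M = 6×12.011 + 1×35.45 + 12×1.008 + 1×14.007 + 3×15.999 = 181.62 g/mol.

181.62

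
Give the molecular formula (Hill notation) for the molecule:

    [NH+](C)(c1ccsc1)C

Heavy atoms from the SMILES: 6 C, 1 N, 1 S.
Implicit hydrogens by atom environment:
  3 × C (aromatic): 1 H each → 3
  2 × C: 3 H each → 6
  1 × C (aromatic): no H
  1 × N (charge +1): 1 H
  1 × S (aromatic): no H
  Total hydrogens = 10.
Net charge +1.
Molecular formula: C6H10NS+

C6H10NS+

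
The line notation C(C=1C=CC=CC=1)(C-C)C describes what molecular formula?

C10H14

Heavy atoms from the SMILES: 10 C.
Implicit hydrogens by atom environment:
  5 × C (aromatic): 1 H each → 5
  2 × C: 3 H each → 6
  1 × C: 2 H
  1 × C: 1 H
  1 × C (aromatic): no H
  Total hydrogens = 14.
Molecular formula: C10H14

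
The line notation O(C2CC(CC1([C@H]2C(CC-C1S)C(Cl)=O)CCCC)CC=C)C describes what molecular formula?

Heavy atoms from the SMILES: 19 C, 1 Cl, 2 O, 1 S.
Implicit hydrogens by atom environment:
  9 × C: 2 H each → 18
  6 × C: 1 H each → 6
  2 × C: 3 H each → 6
  2 × C: no H
  2 × O: no H
  1 × Cl: no H
  1 × S: 1 H
  Total hydrogens = 31.
Molecular formula: C19H31ClO2S

C19H31ClO2S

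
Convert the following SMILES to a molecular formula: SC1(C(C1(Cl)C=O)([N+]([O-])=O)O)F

C4H3ClFNO4S

Heavy atoms from the SMILES: 4 C, 1 Cl, 1 F, 1 N, 4 O, 1 S.
Implicit hydrogens by atom environment:
  3 × C: no H
  2 × O: no H
  1 × C: 1 H
  1 × Cl: no H
  1 × F: no H
  1 × N (charge +1): no H
  1 × O: 1 H
  1 × O (charge -1): no H
  1 × S: 1 H
  Total hydrogens = 3.
Molecular formula: C4H3ClFNO4S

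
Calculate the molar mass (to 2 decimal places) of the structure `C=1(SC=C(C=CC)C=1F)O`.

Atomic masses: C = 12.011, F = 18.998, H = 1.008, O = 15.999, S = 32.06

158.19

Molecular formula: C7H7FOS.
M = 7×12.011 + 1×18.998 + 7×1.008 + 1×15.999 + 1×32.06 = 158.19 g/mol.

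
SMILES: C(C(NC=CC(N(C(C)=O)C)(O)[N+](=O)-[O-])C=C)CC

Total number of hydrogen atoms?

21

Hydrogens are implicit in SMILES; fill each atom to its normal valence:
  4 × C: 1 H each → 4
  3 × C: 3 H each → 9
  3 × C: 2 H each → 6
  2 × C: no H
  2 × O: no H
  1 × N: 1 H
  1 × N: no H
  1 × N (charge +1): no H
  1 × O: 1 H
  1 × O (charge -1): no H
  Total hydrogens = 21.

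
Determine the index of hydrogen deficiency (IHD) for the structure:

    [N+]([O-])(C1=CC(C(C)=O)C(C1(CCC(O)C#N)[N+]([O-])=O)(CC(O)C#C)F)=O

9

Molecular formula from the SMILES: C15H16FN3O7.
DoU = (2C + 2 + N − H − X)/2 = (2·15 + 2 + 3 − 16 − 1)/2 = 18/2 = 9.
(Structurally: 1 ring(s) + 8 π bond(s) = 9.)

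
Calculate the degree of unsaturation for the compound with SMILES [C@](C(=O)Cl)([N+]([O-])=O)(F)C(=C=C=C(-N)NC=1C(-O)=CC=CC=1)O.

Molecular formula from the SMILES: C12H9ClFN3O5.
DoU = (2C + 2 + N − H − X)/2 = (2·12 + 2 + 3 − 9 − 2)/2 = 18/2 = 9.
(Structurally: 1 ring(s) + 8 π bond(s) = 9.)

9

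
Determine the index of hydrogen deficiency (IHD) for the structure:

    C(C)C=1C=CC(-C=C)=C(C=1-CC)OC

5

Molecular formula from the SMILES: C13H18O.
DoU = (2C + 2 + N − H − X)/2 = (2·13 + 2 + 0 − 18 − 0)/2 = 10/2 = 5.
(Structurally: 1 ring(s) + 4 π bond(s) = 5.)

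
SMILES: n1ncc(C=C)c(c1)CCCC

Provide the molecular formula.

Heavy atoms from the SMILES: 10 C, 2 N.
Implicit hydrogens by atom environment:
  4 × C: 2 H each → 8
  2 × C (aromatic): 1 H each → 2
  2 × C (aromatic): no H
  2 × N (aromatic): no H
  1 × C: 3 H
  1 × C: 1 H
  Total hydrogens = 14.
Molecular formula: C10H14N2

C10H14N2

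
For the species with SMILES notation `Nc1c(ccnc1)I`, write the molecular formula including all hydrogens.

Heavy atoms from the SMILES: 5 C, 1 I, 2 N.
Implicit hydrogens by atom environment:
  3 × C (aromatic): 1 H each → 3
  2 × C (aromatic): no H
  1 × I: no H
  1 × N: 2 H
  1 × N (aromatic): no H
  Total hydrogens = 5.
Molecular formula: C5H5IN2

C5H5IN2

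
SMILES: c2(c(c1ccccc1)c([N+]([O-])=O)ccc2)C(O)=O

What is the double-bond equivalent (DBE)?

Molecular formula from the SMILES: C13H9NO4.
DoU = (2C + 2 + N − H − X)/2 = (2·13 + 2 + 1 − 9 − 0)/2 = 20/2 = 10.
(Structurally: 2 ring(s) + 8 π bond(s) = 10.)

10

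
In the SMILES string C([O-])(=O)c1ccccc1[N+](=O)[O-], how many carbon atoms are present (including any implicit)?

The symbol for carbon appears 7 times in the SMILES. Lowercase c denotes aromatic carbon and counts toward C.

7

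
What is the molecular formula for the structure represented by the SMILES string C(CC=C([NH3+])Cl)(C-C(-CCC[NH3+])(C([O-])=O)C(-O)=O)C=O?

C12H20ClN2O5+

Heavy atoms from the SMILES: 12 C, 1 Cl, 2 N, 5 O.
Implicit hydrogens by atom environment:
  5 × C: 2 H each → 10
  4 × C: no H
  3 × C: 1 H each → 3
  3 × O: no H
  2 × N (charge +1): 3 H each → 6
  1 × Cl: no H
  1 × O: 1 H
  1 × O (charge -1): no H
  Total hydrogens = 20.
Net charge +1.
Molecular formula: C12H20ClN2O5+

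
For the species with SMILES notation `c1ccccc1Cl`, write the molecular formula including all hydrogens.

Heavy atoms from the SMILES: 6 C, 1 Cl.
Implicit hydrogens by atom environment:
  5 × C (aromatic): 1 H each → 5
  1 × C (aromatic): no H
  1 × Cl: no H
  Total hydrogens = 5.
Molecular formula: C6H5Cl

C6H5Cl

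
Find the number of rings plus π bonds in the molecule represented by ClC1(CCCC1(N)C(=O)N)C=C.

3

Molecular formula from the SMILES: C8H13ClN2O.
DoU = (2C + 2 + N − H − X)/2 = (2·8 + 2 + 2 − 13 − 1)/2 = 6/2 = 3.
(Structurally: 1 ring(s) + 2 π bond(s) = 3.)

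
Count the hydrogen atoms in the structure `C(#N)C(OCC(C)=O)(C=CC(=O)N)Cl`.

9

Hydrogens are implicit in SMILES; fill each atom to its normal valence:
  4 × C: no H
  3 × O: no H
  2 × C: 1 H each → 2
  1 × C: 3 H
  1 × C: 2 H
  1 × Cl: no H
  1 × N: 2 H
  1 × N: no H
  Total hydrogens = 9.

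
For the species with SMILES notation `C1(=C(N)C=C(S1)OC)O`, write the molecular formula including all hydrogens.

C5H7NO2S

Heavy atoms from the SMILES: 5 C, 1 N, 2 O, 1 S.
Implicit hydrogens by atom environment:
  3 × C (aromatic): no H
  1 × C: 3 H
  1 × C (aromatic): 1 H
  1 × N: 2 H
  1 × O: 1 H
  1 × O: no H
  1 × S (aromatic): no H
  Total hydrogens = 7.
Molecular formula: C5H7NO2S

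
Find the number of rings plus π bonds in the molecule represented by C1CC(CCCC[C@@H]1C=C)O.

Molecular formula from the SMILES: C10H18O.
DoU = (2C + 2 + N − H − X)/2 = (2·10 + 2 + 0 − 18 − 0)/2 = 4/2 = 2.
(Structurally: 1 ring(s) + 1 π bond(s) = 2.)

2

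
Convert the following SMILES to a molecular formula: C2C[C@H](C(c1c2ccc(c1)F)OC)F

C11H12F2O

Heavy atoms from the SMILES: 11 C, 2 F, 1 O.
Implicit hydrogens by atom environment:
  3 × C (aromatic): 1 H each → 3
  3 × C (aromatic): no H
  2 × C: 2 H each → 4
  2 × C: 1 H each → 2
  2 × F: no H
  1 × C: 3 H
  1 × O: no H
  Total hydrogens = 12.
Molecular formula: C11H12F2O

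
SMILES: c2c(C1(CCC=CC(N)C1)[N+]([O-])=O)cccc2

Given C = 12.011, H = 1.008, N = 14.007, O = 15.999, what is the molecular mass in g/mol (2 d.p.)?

232.28

Molecular formula: C13H16N2O2.
M = 13×12.011 + 16×1.008 + 2×14.007 + 2×15.999 = 232.28 g/mol.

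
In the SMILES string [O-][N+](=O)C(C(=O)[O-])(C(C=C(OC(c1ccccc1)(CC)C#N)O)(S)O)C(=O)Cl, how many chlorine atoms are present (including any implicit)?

1

The symbol for chlorine appears 1 time in the SMILES.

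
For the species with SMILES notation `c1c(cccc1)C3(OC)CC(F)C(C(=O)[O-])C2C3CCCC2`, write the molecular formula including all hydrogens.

C18H22FO3-

Heavy atoms from the SMILES: 18 C, 1 F, 3 O.
Implicit hydrogens by atom environment:
  5 × C: 2 H each → 10
  5 × C (aromatic): 1 H each → 5
  4 × C: 1 H each → 4
  2 × C: no H
  2 × O: no H
  1 × C: 3 H
  1 × C (aromatic): no H
  1 × F: no H
  1 × O (charge -1): no H
  Total hydrogens = 22.
Net charge -1.
Molecular formula: C18H22FO3-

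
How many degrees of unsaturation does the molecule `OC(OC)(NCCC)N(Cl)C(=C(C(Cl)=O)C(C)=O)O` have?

3

Molecular formula from the SMILES: C10H16Cl2N2O5.
DoU = (2C + 2 + N − H − X)/2 = (2·10 + 2 + 2 − 16 − 2)/2 = 6/2 = 3.
(Structurally: 0 ring(s) + 3 π bond(s) = 3.)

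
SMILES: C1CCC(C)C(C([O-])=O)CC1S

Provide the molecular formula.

C9H15O2S-

Heavy atoms from the SMILES: 9 C, 2 O, 1 S.
Implicit hydrogens by atom environment:
  4 × C: 2 H each → 8
  3 × C: 1 H each → 3
  1 × C: 3 H
  1 × C: no H
  1 × O: no H
  1 × O (charge -1): no H
  1 × S: 1 H
  Total hydrogens = 15.
Net charge -1.
Molecular formula: C9H15O2S-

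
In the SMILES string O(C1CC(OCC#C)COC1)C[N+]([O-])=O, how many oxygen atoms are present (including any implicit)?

The symbol for oxygen appears 5 times in the SMILES.

5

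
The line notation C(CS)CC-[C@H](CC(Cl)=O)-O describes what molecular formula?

Heavy atoms from the SMILES: 7 C, 1 Cl, 2 O, 1 S.
Implicit hydrogens by atom environment:
  5 × C: 2 H each → 10
  1 × C: 1 H
  1 × C: no H
  1 × Cl: no H
  1 × O: 1 H
  1 × O: no H
  1 × S: 1 H
  Total hydrogens = 13.
Molecular formula: C7H13ClO2S

C7H13ClO2S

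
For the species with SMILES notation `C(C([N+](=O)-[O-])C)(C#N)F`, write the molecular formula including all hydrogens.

C4H5FN2O2

Heavy atoms from the SMILES: 4 C, 1 F, 2 N, 2 O.
Implicit hydrogens by atom environment:
  2 × C: 1 H each → 2
  1 × C: 3 H
  1 × C: no H
  1 × F: no H
  1 × N (charge +1): no H
  1 × N: no H
  1 × O: no H
  1 × O (charge -1): no H
  Total hydrogens = 5.
Molecular formula: C4H5FN2O2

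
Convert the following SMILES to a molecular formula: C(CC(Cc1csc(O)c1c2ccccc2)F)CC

C16H19FOS

Heavy atoms from the SMILES: 16 C, 1 F, 1 O, 1 S.
Implicit hydrogens by atom environment:
  6 × C (aromatic): 1 H each → 6
  4 × C: 2 H each → 8
  4 × C (aromatic): no H
  1 × C: 3 H
  1 × C: 1 H
  1 × F: no H
  1 × O: 1 H
  1 × S (aromatic): no H
  Total hydrogens = 19.
Molecular formula: C16H19FOS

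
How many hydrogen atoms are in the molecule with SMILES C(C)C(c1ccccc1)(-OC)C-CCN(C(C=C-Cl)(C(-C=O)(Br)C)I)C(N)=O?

27

Hydrogens are implicit in SMILES; fill each atom to its normal valence:
  5 × C (aromatic): 1 H each → 5
  4 × C: 2 H each → 8
  4 × C: no H
  3 × C: 3 H each → 9
  3 × C: 1 H each → 3
  3 × O: no H
  1 × Br: no H
  1 × C (aromatic): no H
  1 × Cl: no H
  1 × I: no H
  1 × N: 2 H
  1 × N: no H
  Total hydrogens = 27.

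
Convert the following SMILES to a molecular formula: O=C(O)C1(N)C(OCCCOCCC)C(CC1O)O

Heavy atoms from the SMILES: 12 C, 1 N, 6 O.
Implicit hydrogens by atom environment:
  6 × C: 2 H each → 12
  3 × C: 1 H each → 3
  3 × O: 1 H each → 3
  3 × O: no H
  2 × C: no H
  1 × C: 3 H
  1 × N: 2 H
  Total hydrogens = 23.
Molecular formula: C12H23NO6

C12H23NO6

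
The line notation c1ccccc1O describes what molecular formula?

Heavy atoms from the SMILES: 6 C, 1 O.
Implicit hydrogens by atom environment:
  5 × C (aromatic): 1 H each → 5
  1 × C (aromatic): no H
  1 × O: 1 H
  Total hydrogens = 6.
Molecular formula: C6H6O

C6H6O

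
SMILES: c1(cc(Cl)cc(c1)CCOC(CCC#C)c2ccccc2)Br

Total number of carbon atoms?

19

The symbol for carbon appears 19 times in the SMILES. Lowercase c denotes aromatic carbon and counts toward C.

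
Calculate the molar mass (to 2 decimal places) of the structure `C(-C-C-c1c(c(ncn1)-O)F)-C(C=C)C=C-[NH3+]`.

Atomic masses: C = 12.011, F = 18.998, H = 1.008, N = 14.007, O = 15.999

238.29

Molecular formula: C12H17FN3O+.
M = 12×12.011 + 1×18.998 + 17×1.008 + 3×14.007 + 1×15.999 = 238.29 g/mol.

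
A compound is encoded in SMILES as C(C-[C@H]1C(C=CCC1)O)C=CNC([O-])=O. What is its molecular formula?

Heavy atoms from the SMILES: 11 C, 1 N, 3 O.
Implicit hydrogens by atom environment:
  6 × C: 1 H each → 6
  4 × C: 2 H each → 8
  1 × C: no H
  1 × N: 1 H
  1 × O: 1 H
  1 × O: no H
  1 × O (charge -1): no H
  Total hydrogens = 16.
Net charge -1.
Molecular formula: C11H16NO3-

C11H16NO3-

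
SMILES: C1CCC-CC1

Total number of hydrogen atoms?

12

Hydrogens are implicit in SMILES; fill each atom to its normal valence:
  6 × C: 2 H each → 12
  Total hydrogens = 12.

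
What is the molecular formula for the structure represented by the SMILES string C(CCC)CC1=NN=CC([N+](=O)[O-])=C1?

C9H13N3O2

Heavy atoms from the SMILES: 9 C, 3 N, 2 O.
Implicit hydrogens by atom environment:
  4 × C: 2 H each → 8
  2 × C (aromatic): 1 H each → 2
  2 × C (aromatic): no H
  2 × N (aromatic): no H
  1 × C: 3 H
  1 × N (charge +1): no H
  1 × O: no H
  1 × O (charge -1): no H
  Total hydrogens = 13.
Molecular formula: C9H13N3O2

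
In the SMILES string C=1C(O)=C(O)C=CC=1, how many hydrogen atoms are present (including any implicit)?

Hydrogens are implicit in SMILES; fill each atom to its normal valence:
  4 × C (aromatic): 1 H each → 4
  2 × C (aromatic): no H
  2 × O: 1 H each → 2
  Total hydrogens = 6.

6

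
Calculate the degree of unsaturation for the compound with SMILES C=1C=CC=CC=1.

4

Molecular formula from the SMILES: C6H6.
DoU = (2C + 2 + N − H − X)/2 = (2·6 + 2 + 0 − 6 − 0)/2 = 8/2 = 4.
(Structurally: 1 ring(s) + 3 π bond(s) = 4.)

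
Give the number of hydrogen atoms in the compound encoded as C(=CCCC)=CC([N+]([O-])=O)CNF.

13

Hydrogens are implicit in SMILES; fill each atom to its normal valence:
  3 × C: 2 H each → 6
  3 × C: 1 H each → 3
  1 × C: 3 H
  1 × C: no H
  1 × F: no H
  1 × N: 1 H
  1 × N (charge +1): no H
  1 × O: no H
  1 × O (charge -1): no H
  Total hydrogens = 13.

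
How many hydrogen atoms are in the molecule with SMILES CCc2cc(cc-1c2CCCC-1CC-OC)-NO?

23

Hydrogens are implicit in SMILES; fill each atom to its normal valence:
  6 × C: 2 H each → 12
  4 × C (aromatic): no H
  2 × C: 3 H each → 6
  2 × C (aromatic): 1 H each → 2
  1 × C: 1 H
  1 × N: 1 H
  1 × O: 1 H
  1 × O: no H
  Total hydrogens = 23.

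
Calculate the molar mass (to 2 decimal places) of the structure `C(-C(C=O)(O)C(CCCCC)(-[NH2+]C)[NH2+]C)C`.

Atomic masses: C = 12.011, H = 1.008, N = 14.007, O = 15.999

Molecular formula: [C12H28N2O2]2+.
M = 12×12.011 + 28×1.008 + 2×14.007 + 2×15.999 = 232.37 g/mol.

232.37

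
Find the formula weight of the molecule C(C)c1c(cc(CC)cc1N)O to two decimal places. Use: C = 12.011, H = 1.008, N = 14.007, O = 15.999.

165.24

Molecular formula: C10H15NO.
M = 10×12.011 + 15×1.008 + 1×14.007 + 1×15.999 = 165.24 g/mol.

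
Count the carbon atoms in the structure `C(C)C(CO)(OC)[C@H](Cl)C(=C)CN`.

The symbol for carbon appears 9 times in the SMILES. (Cl is a single chlorine, not C + l.)

9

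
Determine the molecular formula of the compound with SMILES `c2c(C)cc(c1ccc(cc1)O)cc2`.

C13H12O

Heavy atoms from the SMILES: 13 C, 1 O.
Implicit hydrogens by atom environment:
  8 × C (aromatic): 1 H each → 8
  4 × C (aromatic): no H
  1 × C: 3 H
  1 × O: 1 H
  Total hydrogens = 12.
Molecular formula: C13H12O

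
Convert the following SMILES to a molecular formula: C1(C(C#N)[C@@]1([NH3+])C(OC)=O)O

Heavy atoms from the SMILES: 6 C, 2 N, 3 O.
Implicit hydrogens by atom environment:
  3 × C: no H
  2 × C: 1 H each → 2
  2 × O: no H
  1 × C: 3 H
  1 × N (charge +1): 3 H
  1 × N: no H
  1 × O: 1 H
  Total hydrogens = 9.
Net charge +1.
Molecular formula: C6H9N2O3+

C6H9N2O3+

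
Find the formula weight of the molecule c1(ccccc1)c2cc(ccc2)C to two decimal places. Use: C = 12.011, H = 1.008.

168.24

Molecular formula: C13H12.
M = 13×12.011 + 12×1.008 = 168.24 g/mol.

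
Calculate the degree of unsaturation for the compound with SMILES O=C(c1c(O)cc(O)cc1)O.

5

Molecular formula from the SMILES: C7H6O4.
DoU = (2C + 2 + N − H − X)/2 = (2·7 + 2 + 0 − 6 − 0)/2 = 10/2 = 5.
(Structurally: 1 ring(s) + 4 π bond(s) = 5.)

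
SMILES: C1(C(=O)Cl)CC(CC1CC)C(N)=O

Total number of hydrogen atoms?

14

Hydrogens are implicit in SMILES; fill each atom to its normal valence:
  3 × C: 2 H each → 6
  3 × C: 1 H each → 3
  2 × C: no H
  2 × O: no H
  1 × C: 3 H
  1 × Cl: no H
  1 × N: 2 H
  Total hydrogens = 14.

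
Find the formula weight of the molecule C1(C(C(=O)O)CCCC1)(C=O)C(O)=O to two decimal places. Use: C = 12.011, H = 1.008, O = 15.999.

200.19

Molecular formula: C9H12O5.
M = 9×12.011 + 12×1.008 + 5×15.999 = 200.19 g/mol.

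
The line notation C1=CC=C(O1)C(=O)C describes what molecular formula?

C6H6O2

Heavy atoms from the SMILES: 6 C, 2 O.
Implicit hydrogens by atom environment:
  3 × C (aromatic): 1 H each → 3
  1 × C: 3 H
  1 × C (aromatic): no H
  1 × C: no H
  1 × O (aromatic): no H
  1 × O: no H
  Total hydrogens = 6.
Molecular formula: C6H6O2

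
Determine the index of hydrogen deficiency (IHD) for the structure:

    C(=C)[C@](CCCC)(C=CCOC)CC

Molecular formula from the SMILES: C13H24O.
DoU = (2C + 2 + N − H − X)/2 = (2·13 + 2 + 0 − 24 − 0)/2 = 4/2 = 2.
(Structurally: 0 ring(s) + 2 π bond(s) = 2.)

2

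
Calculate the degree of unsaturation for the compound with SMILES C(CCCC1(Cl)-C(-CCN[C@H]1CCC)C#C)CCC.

3

Molecular formula from the SMILES: C17H30ClN.
DoU = (2C + 2 + N − H − X)/2 = (2·17 + 2 + 1 − 30 − 1)/2 = 6/2 = 3.
(Structurally: 1 ring(s) + 2 π bond(s) = 3.)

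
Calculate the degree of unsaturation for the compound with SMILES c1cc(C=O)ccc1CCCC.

5

Molecular formula from the SMILES: C11H14O.
DoU = (2C + 2 + N − H − X)/2 = (2·11 + 2 + 0 − 14 − 0)/2 = 10/2 = 5.
(Structurally: 1 ring(s) + 4 π bond(s) = 5.)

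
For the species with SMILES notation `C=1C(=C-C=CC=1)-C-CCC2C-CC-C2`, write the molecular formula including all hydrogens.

Heavy atoms from the SMILES: 14 C.
Implicit hydrogens by atom environment:
  7 × C: 2 H each → 14
  5 × C (aromatic): 1 H each → 5
  1 × C: 1 H
  1 × C (aromatic): no H
  Total hydrogens = 20.
Molecular formula: C14H20

C14H20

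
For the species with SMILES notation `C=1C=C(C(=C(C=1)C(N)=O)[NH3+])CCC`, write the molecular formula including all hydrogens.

Heavy atoms from the SMILES: 10 C, 2 N, 1 O.
Implicit hydrogens by atom environment:
  3 × C (aromatic): 1 H each → 3
  3 × C (aromatic): no H
  2 × C: 2 H each → 4
  1 × C: 3 H
  1 × C: no H
  1 × N (charge +1): 3 H
  1 × N: 2 H
  1 × O: no H
  Total hydrogens = 15.
Net charge +1.
Molecular formula: C10H15N2O+

C10H15N2O+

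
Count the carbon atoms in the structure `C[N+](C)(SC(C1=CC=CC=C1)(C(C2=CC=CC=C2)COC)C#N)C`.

20

The symbol for carbon appears 20 times in the SMILES.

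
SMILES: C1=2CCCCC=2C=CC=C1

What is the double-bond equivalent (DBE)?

5

Molecular formula from the SMILES: C10H12.
DoU = (2C + 2 + N − H − X)/2 = (2·10 + 2 + 0 − 12 − 0)/2 = 10/2 = 5.
(Structurally: 2 ring(s) + 3 π bond(s) = 5.)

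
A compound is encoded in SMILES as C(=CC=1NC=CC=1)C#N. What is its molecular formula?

Heavy atoms from the SMILES: 7 C, 2 N.
Implicit hydrogens by atom environment:
  3 × C (aromatic): 1 H each → 3
  2 × C: 1 H each → 2
  1 × C (aromatic): no H
  1 × C: no H
  1 × N (aromatic): 1 H
  1 × N: no H
  Total hydrogens = 6.
Molecular formula: C7H6N2

C7H6N2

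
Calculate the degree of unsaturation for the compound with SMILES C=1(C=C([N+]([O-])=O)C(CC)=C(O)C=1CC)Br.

Molecular formula from the SMILES: C10H12BrNO3.
DoU = (2C + 2 + N − H − X)/2 = (2·10 + 2 + 1 − 12 − 1)/2 = 10/2 = 5.
(Structurally: 1 ring(s) + 4 π bond(s) = 5.)

5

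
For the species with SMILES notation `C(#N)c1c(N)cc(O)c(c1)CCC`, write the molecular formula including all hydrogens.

Heavy atoms from the SMILES: 10 C, 2 N, 1 O.
Implicit hydrogens by atom environment:
  4 × C (aromatic): no H
  2 × C: 2 H each → 4
  2 × C (aromatic): 1 H each → 2
  1 × C: 3 H
  1 × C: no H
  1 × N: 2 H
  1 × N: no H
  1 × O: 1 H
  Total hydrogens = 12.
Molecular formula: C10H12N2O

C10H12N2O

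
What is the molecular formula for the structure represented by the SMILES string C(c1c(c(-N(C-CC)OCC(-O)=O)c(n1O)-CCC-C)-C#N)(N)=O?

C15H22N4O5

Heavy atoms from the SMILES: 15 C, 4 N, 5 O.
Implicit hydrogens by atom environment:
  6 × C: 2 H each → 12
  4 × C (aromatic): no H
  3 × C: no H
  3 × O: no H
  2 × C: 3 H each → 6
  2 × N: no H
  2 × O: 1 H each → 2
  1 × N: 2 H
  1 × N (aromatic): no H
  Total hydrogens = 22.
Molecular formula: C15H22N4O5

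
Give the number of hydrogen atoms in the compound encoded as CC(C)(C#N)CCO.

Hydrogens are implicit in SMILES; fill each atom to its normal valence:
  2 × C: 3 H each → 6
  2 × C: 2 H each → 4
  2 × C: no H
  1 × N: no H
  1 × O: 1 H
  Total hydrogens = 11.

11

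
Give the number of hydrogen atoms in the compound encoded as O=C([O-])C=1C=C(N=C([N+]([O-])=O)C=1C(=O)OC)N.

6

Hydrogens are implicit in SMILES; fill each atom to its normal valence:
  4 × C (aromatic): no H
  4 × O: no H
  2 × C: no H
  2 × O (charge -1): no H
  1 × C: 3 H
  1 × C (aromatic): 1 H
  1 × N: 2 H
  1 × N (aromatic): no H
  1 × N (charge +1): no H
  Total hydrogens = 6.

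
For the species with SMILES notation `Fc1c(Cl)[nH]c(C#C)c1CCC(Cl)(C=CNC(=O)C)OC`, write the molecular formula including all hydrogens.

C14H15Cl2FN2O2

Heavy atoms from the SMILES: 14 C, 2 Cl, 1 F, 2 N, 2 O.
Implicit hydrogens by atom environment:
  4 × C (aromatic): no H
  3 × C: 1 H each → 3
  3 × C: no H
  2 × C: 3 H each → 6
  2 × C: 2 H each → 4
  2 × Cl: no H
  2 × O: no H
  1 × F: no H
  1 × N (aromatic): 1 H
  1 × N: 1 H
  Total hydrogens = 15.
Molecular formula: C14H15Cl2FN2O2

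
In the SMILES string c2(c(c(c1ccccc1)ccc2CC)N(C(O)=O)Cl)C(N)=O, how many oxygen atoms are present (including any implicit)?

The symbol for oxygen appears 3 times in the SMILES.

3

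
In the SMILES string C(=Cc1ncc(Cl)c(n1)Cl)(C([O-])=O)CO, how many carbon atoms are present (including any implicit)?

8

The symbol for carbon appears 8 times in the SMILES. Lowercase c denotes aromatic carbon and counts toward C.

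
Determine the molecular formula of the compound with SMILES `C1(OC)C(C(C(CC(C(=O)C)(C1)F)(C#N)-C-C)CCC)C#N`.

C17H25FN2O2

Heavy atoms from the SMILES: 17 C, 1 F, 2 N, 2 O.
Implicit hydrogens by atom environment:
  5 × C: 2 H each → 10
  5 × C: no H
  4 × C: 3 H each → 12
  3 × C: 1 H each → 3
  2 × N: no H
  2 × O: no H
  1 × F: no H
  Total hydrogens = 25.
Molecular formula: C17H25FN2O2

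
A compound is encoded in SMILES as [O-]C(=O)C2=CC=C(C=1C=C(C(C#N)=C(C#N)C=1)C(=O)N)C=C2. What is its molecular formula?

C16H8N3O3-

Heavy atoms from the SMILES: 16 C, 3 N, 3 O.
Implicit hydrogens by atom environment:
  6 × C (aromatic): 1 H each → 6
  6 × C (aromatic): no H
  4 × C: no H
  2 × N: no H
  2 × O: no H
  1 × N: 2 H
  1 × O (charge -1): no H
  Total hydrogens = 8.
Net charge -1.
Molecular formula: C16H8N3O3-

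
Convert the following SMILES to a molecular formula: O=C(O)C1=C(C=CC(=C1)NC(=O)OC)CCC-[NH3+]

C12H17N2O4+

Heavy atoms from the SMILES: 12 C, 2 N, 4 O.
Implicit hydrogens by atom environment:
  3 × C: 2 H each → 6
  3 × C (aromatic): 1 H each → 3
  3 × C (aromatic): no H
  3 × O: no H
  2 × C: no H
  1 × C: 3 H
  1 × N (charge +1): 3 H
  1 × N: 1 H
  1 × O: 1 H
  Total hydrogens = 17.
Net charge +1.
Molecular formula: C12H17N2O4+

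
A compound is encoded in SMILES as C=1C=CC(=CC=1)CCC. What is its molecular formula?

C9H12

Heavy atoms from the SMILES: 9 C.
Implicit hydrogens by atom environment:
  5 × C (aromatic): 1 H each → 5
  2 × C: 2 H each → 4
  1 × C: 3 H
  1 × C (aromatic): no H
  Total hydrogens = 12.
Molecular formula: C9H12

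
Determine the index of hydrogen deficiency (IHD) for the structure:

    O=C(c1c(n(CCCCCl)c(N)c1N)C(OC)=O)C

5

Molecular formula from the SMILES: C12H18ClN3O3.
DoU = (2C + 2 + N − H − X)/2 = (2·12 + 2 + 3 − 18 − 1)/2 = 10/2 = 5.
(Structurally: 1 ring(s) + 4 π bond(s) = 5.)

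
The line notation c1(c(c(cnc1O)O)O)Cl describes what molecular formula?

C5H4ClNO3

Heavy atoms from the SMILES: 5 C, 1 Cl, 1 N, 3 O.
Implicit hydrogens by atom environment:
  4 × C (aromatic): no H
  3 × O: 1 H each → 3
  1 × C (aromatic): 1 H
  1 × Cl: no H
  1 × N (aromatic): no H
  Total hydrogens = 4.
Molecular formula: C5H4ClNO3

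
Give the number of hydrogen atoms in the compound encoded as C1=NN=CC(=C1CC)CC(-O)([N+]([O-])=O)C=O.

11

Hydrogens are implicit in SMILES; fill each atom to its normal valence:
  2 × C: 2 H each → 4
  2 × C (aromatic): 1 H each → 2
  2 × C (aromatic): no H
  2 × N (aromatic): no H
  2 × O: no H
  1 × C: 3 H
  1 × C: 1 H
  1 × C: no H
  1 × N (charge +1): no H
  1 × O: 1 H
  1 × O (charge -1): no H
  Total hydrogens = 11.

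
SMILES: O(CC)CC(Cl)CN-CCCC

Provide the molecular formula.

Heavy atoms from the SMILES: 9 C, 1 Cl, 1 N, 1 O.
Implicit hydrogens by atom environment:
  6 × C: 2 H each → 12
  2 × C: 3 H each → 6
  1 × C: 1 H
  1 × Cl: no H
  1 × N: 1 H
  1 × O: no H
  Total hydrogens = 20.
Molecular formula: C9H20ClNO

C9H20ClNO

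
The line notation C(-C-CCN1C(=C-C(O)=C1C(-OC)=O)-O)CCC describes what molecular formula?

C13H21NO4

Heavy atoms from the SMILES: 13 C, 1 N, 4 O.
Implicit hydrogens by atom environment:
  6 × C: 2 H each → 12
  3 × C (aromatic): no H
  2 × C: 3 H each → 6
  2 × O: 1 H each → 2
  2 × O: no H
  1 × C (aromatic): 1 H
  1 × C: no H
  1 × N (aromatic): no H
  Total hydrogens = 21.
Molecular formula: C13H21NO4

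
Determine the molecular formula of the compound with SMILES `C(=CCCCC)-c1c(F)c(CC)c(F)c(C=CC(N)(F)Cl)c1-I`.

C17H20ClF3IN

Heavy atoms from the SMILES: 17 C, 1 Cl, 3 F, 1 I, 1 N.
Implicit hydrogens by atom environment:
  6 × C (aromatic): no H
  4 × C: 2 H each → 8
  4 × C: 1 H each → 4
  3 × F: no H
  2 × C: 3 H each → 6
  1 × C: no H
  1 × Cl: no H
  1 × I: no H
  1 × N: 2 H
  Total hydrogens = 20.
Molecular formula: C17H20ClF3IN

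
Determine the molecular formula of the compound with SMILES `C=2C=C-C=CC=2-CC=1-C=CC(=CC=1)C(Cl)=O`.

Heavy atoms from the SMILES: 14 C, 1 Cl, 1 O.
Implicit hydrogens by atom environment:
  9 × C (aromatic): 1 H each → 9
  3 × C (aromatic): no H
  1 × C: 2 H
  1 × C: no H
  1 × Cl: no H
  1 × O: no H
  Total hydrogens = 11.
Molecular formula: C14H11ClO

C14H11ClO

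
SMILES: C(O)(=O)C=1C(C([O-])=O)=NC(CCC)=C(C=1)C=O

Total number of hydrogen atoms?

10

Hydrogens are implicit in SMILES; fill each atom to its normal valence:
  4 × C (aromatic): no H
  3 × O: no H
  2 × C: 2 H each → 4
  2 × C: no H
  1 × C: 3 H
  1 × C (aromatic): 1 H
  1 × C: 1 H
  1 × N (aromatic): no H
  1 × O: 1 H
  1 × O (charge -1): no H
  Total hydrogens = 10.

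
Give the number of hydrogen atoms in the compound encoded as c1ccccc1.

6

Hydrogens are implicit in SMILES; fill each atom to its normal valence:
  6 × C (aromatic): 1 H each → 6
  Total hydrogens = 6.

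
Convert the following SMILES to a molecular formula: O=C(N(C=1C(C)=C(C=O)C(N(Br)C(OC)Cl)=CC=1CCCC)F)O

C15H19BrClFN2O4

Heavy atoms from the SMILES: 1 Br, 15 C, 1 Cl, 1 F, 2 N, 4 O.
Implicit hydrogens by atom environment:
  5 × C (aromatic): no H
  3 × C: 3 H each → 9
  3 × C: 2 H each → 6
  3 × O: no H
  2 × C: 1 H each → 2
  2 × N: no H
  1 × Br: no H
  1 × C (aromatic): 1 H
  1 × C: no H
  1 × Cl: no H
  1 × F: no H
  1 × O: 1 H
  Total hydrogens = 19.
Molecular formula: C15H19BrClFN2O4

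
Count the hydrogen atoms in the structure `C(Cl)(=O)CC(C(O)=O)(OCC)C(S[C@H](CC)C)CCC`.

25

Hydrogens are implicit in SMILES; fill each atom to its normal valence:
  5 × C: 2 H each → 10
  4 × C: 3 H each → 12
  3 × C: no H
  3 × O: no H
  2 × C: 1 H each → 2
  1 × Cl: no H
  1 × O: 1 H
  1 × S: no H
  Total hydrogens = 25.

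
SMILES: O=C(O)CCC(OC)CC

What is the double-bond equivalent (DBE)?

1

Molecular formula from the SMILES: C7H14O3.
DoU = (2C + 2 + N − H − X)/2 = (2·7 + 2 + 0 − 14 − 0)/2 = 2/2 = 1.
(Structurally: 0 ring(s) + 1 π bond(s) = 1.)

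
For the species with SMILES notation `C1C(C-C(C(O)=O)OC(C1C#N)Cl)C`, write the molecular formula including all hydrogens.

Heavy atoms from the SMILES: 9 C, 1 Cl, 1 N, 3 O.
Implicit hydrogens by atom environment:
  4 × C: 1 H each → 4
  2 × C: 2 H each → 4
  2 × C: no H
  2 × O: no H
  1 × C: 3 H
  1 × Cl: no H
  1 × N: no H
  1 × O: 1 H
  Total hydrogens = 12.
Molecular formula: C9H12ClNO3

C9H12ClNO3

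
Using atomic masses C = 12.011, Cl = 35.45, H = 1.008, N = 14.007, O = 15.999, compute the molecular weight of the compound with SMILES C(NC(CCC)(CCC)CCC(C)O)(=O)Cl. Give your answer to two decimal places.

Molecular formula: C12H24ClNO2.
M = 12×12.011 + 1×35.45 + 24×1.008 + 1×14.007 + 2×15.999 = 249.78 g/mol.

249.78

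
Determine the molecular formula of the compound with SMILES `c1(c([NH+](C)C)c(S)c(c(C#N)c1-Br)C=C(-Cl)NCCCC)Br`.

C15H19Br2ClN3S+

Heavy atoms from the SMILES: 2 Br, 15 C, 1 Cl, 3 N, 1 S.
Implicit hydrogens by atom environment:
  6 × C (aromatic): no H
  3 × C: 3 H each → 9
  3 × C: 2 H each → 6
  2 × Br: no H
  2 × C: no H
  1 × C: 1 H
  1 × Cl: no H
  1 × N (charge +1): 1 H
  1 × N: 1 H
  1 × N: no H
  1 × S: 1 H
  Total hydrogens = 19.
Net charge +1.
Molecular formula: C15H19Br2ClN3S+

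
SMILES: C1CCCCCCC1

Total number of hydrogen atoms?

16

Hydrogens are implicit in SMILES; fill each atom to its normal valence:
  8 × C: 2 H each → 16
  Total hydrogens = 16.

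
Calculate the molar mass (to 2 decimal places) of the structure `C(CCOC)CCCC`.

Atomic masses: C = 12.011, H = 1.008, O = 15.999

Molecular formula: C8H18O.
M = 8×12.011 + 18×1.008 + 1×15.999 = 130.23 g/mol.

130.23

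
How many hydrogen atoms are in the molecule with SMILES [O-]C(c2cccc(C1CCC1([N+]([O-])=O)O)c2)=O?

10

Hydrogens are implicit in SMILES; fill each atom to its normal valence:
  4 × C (aromatic): 1 H each → 4
  2 × C: 2 H each → 4
  2 × C: no H
  2 × C (aromatic): no H
  2 × O: no H
  2 × O (charge -1): no H
  1 × C: 1 H
  1 × N (charge +1): no H
  1 × O: 1 H
  Total hydrogens = 10.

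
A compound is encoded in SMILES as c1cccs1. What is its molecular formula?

Heavy atoms from the SMILES: 4 C, 1 S.
Implicit hydrogens by atom environment:
  4 × C (aromatic): 1 H each → 4
  1 × S (aromatic): no H
  Total hydrogens = 4.
Molecular formula: C4H4S

C4H4S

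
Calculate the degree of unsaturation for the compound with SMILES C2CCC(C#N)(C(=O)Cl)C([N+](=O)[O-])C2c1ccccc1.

Molecular formula from the SMILES: C14H13ClN2O3.
DoU = (2C + 2 + N − H − X)/2 = (2·14 + 2 + 2 − 13 − 1)/2 = 18/2 = 9.
(Structurally: 2 ring(s) + 7 π bond(s) = 9.)

9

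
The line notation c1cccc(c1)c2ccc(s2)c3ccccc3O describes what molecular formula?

Heavy atoms from the SMILES: 16 C, 1 O, 1 S.
Implicit hydrogens by atom environment:
  11 × C (aromatic): 1 H each → 11
  5 × C (aromatic): no H
  1 × O: 1 H
  1 × S (aromatic): no H
  Total hydrogens = 12.
Molecular formula: C16H12OS

C16H12OS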